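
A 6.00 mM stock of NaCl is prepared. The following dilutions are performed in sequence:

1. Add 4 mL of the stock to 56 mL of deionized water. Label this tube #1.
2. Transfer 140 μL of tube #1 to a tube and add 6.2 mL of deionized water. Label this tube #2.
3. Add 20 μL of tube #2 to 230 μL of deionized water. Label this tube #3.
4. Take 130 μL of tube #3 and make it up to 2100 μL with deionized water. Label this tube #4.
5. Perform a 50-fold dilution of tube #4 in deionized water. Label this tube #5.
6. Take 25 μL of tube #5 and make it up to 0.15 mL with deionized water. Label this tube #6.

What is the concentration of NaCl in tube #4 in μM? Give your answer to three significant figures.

0.0437 μM

Step 1: 4 mL + 56 mL = 60 mL total → factor 60/4 = 15
Step 2: 140 μL + 6.2 mL = 6340 μL total → factor 6340/140 = 45.286
Step 3: 20 μL + 230 μL = 250 μL total → factor 250/20 = 12.5
Step 4: 130 μL brought to 2100 μL → factor 2100/130 = 16.154
Dilution factor through tube #4 = 15 × 45.286 × 12.5 × 16.154 = 1.3716 × 10^5
[tube #4] = 6.00 mM / 1.3716 × 10^5 = 4.374 × 10^-5 mM = 0.0437 μM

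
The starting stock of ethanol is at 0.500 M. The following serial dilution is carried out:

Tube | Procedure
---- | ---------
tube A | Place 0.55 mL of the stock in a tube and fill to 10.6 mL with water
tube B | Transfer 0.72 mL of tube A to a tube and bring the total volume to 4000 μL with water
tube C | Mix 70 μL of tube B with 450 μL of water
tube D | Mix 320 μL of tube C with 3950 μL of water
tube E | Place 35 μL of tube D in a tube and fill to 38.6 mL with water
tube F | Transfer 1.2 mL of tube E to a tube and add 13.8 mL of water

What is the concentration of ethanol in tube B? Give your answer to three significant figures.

0.00467 M

Step 1: 0.55 mL brought to 10.6 mL → factor 10.6/0.55 = 19.273
Step 2: 0.72 mL brought to 4000 μL → factor 4/0.72 = 5.5556
Dilution factor through tube B = 19.273 × 5.5556 = 107.07
[tube B] = 0.500 M / 107.07 = 0.00467 M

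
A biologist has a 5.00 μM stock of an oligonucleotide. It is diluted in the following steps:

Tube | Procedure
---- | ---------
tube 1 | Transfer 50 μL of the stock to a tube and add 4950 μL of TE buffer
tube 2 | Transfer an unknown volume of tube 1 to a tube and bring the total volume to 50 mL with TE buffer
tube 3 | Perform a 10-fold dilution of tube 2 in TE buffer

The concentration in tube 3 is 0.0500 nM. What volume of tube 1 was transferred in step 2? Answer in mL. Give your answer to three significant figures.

0.500 mL

Step 1: 50 μL + 4950 μL = 5000 μL total → factor 5000/50 = 100
Step 2: v brought to 50 mL → factor = 50 mL/v
Step 3: 10-fold → factor 10
Product of known-step factors = 1000
Overall factor = 5.00 μM / (0.0500 nM) = 1 × 10^5
Step-2 factor = 1 × 10^5 / 1000 = 100
v = 50 mL / 100 = 0.500 mL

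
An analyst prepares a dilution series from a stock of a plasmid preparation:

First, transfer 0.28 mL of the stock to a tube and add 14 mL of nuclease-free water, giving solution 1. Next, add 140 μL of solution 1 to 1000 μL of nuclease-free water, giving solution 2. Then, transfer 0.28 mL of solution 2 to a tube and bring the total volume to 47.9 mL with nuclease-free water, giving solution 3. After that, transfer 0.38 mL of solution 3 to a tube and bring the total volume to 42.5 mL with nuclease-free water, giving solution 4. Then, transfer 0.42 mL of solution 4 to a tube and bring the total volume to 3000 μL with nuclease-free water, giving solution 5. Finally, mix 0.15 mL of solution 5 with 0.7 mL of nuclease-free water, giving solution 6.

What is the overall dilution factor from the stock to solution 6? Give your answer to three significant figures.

Step 1: 0.28 mL + 14 mL = 14.28 mL total → factor 14.28/0.28 = 51
Step 2: 140 μL + 1000 μL = 1140 μL total → factor 1140/140 = 8.1429
Step 3: 0.28 mL brought to 47.9 mL → factor 47.9/0.28 = 171.07
Step 4: 0.38 mL brought to 42.5 mL → factor 42.5/0.38 = 111.84
Step 5: 0.42 mL brought to 3000 μL → factor 3/0.42 = 7.1429
Step 6: 0.15 mL + 0.7 mL = 0.85 mL total → factor 0.85/0.15 = 5.6667
Overall dilution factor = 51 × 8.1429 × 171.07 × 111.84 × 7.1429 × 5.6667 = 3.2161 × 10^8

3.22 × 10^8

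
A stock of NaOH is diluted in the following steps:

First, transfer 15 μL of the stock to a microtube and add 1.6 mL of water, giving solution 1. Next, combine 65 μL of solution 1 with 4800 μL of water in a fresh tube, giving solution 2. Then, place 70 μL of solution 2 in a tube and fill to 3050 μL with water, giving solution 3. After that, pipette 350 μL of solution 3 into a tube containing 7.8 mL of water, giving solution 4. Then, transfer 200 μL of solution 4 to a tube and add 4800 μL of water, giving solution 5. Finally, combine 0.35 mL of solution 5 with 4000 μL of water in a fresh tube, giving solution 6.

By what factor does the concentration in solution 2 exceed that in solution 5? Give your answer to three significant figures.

2.54 × 10^4

Step 1: 15 μL + 1.6 mL = 1615 μL total → factor 1615/15 = 107.67
Step 2: 65 μL + 4800 μL = 4865 μL total → factor 4865/65 = 74.846
Step 3: 70 μL brought to 3050 μL → factor 3050/70 = 43.571
Step 4: 350 μL + 7.8 mL = 8150 μL total → factor 8150/350 = 23.286
Step 5: 200 μL + 4800 μL = 5000 μL total → factor 5000/200 = 25
Dilution factor to solution 2 = 8058.4; to solution 5 = 2.044 × 10^8
[solution 2]/[solution 5] = (factor to solution 5)/(factor to solution 2) = 2.044 × 10^8/8058.4 = 2.54 × 10^4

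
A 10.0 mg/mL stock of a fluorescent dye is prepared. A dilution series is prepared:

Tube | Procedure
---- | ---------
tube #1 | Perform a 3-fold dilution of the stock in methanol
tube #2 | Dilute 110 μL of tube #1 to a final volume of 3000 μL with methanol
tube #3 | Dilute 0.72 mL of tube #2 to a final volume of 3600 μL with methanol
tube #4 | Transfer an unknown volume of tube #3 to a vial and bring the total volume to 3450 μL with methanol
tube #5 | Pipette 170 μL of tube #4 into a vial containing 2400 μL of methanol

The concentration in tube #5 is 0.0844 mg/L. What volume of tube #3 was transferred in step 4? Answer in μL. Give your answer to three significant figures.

Step 1: 3-fold → factor 3
Step 2: 110 μL brought to 3000 μL → factor 3000/110 = 27.273
Step 3: 0.72 mL brought to 3600 μL → factor 3.6/0.72 = 5
Step 4: v brought to 3450 μL → factor = 3450 μL/v
Step 5: 170 μL + 2400 μL = 2570 μL total → factor 2570/170 = 15.118
Product of known-step factors = 6184.5
Overall factor = 10.0 mg/mL / (0.0844 mg/L) = 1.1848 × 10^5
Step-4 factor = 1.1848 × 10^5 / 6184.5 = 19.158
v = 3450 μL / 19.158 = 180 μL

180 μL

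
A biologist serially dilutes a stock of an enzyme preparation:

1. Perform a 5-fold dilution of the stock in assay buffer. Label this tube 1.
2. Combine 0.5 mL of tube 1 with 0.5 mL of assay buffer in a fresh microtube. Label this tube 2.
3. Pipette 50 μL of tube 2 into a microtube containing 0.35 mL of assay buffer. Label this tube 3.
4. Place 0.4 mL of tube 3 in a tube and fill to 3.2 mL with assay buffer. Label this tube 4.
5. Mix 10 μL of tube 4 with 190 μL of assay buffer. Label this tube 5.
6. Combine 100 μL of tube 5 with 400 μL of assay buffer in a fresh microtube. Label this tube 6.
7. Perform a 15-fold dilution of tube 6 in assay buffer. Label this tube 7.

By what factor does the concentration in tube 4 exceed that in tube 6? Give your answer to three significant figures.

Step 1: 5-fold → factor 5
Step 2: 0.5 mL + 0.5 mL = 1 mL total → factor 1/0.5 = 2
Step 3: 50 μL + 0.35 mL = 400 μL total → factor 400/50 = 8
Step 4: 0.4 mL brought to 3.2 mL → factor 3.2/0.4 = 8
Step 5: 10 μL + 190 μL = 200 μL total → factor 200/10 = 20
Step 6: 100 μL + 400 μL = 500 μL total → factor 500/100 = 5
Dilution factor to tube 4 = 640; to tube 6 = 64000
[tube 4]/[tube 6] = (factor to tube 6)/(factor to tube 4) = 64000/640 = 100

100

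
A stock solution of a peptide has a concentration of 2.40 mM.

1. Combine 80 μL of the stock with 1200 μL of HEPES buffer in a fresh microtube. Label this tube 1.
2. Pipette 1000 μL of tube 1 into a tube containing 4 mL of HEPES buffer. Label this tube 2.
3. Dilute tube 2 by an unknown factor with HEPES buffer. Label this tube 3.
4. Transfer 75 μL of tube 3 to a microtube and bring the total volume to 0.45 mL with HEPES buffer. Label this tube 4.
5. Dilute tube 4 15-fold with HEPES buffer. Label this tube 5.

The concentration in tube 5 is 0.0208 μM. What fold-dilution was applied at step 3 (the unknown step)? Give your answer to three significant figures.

16.0-fold

Step 1: 80 μL + 1200 μL = 1280 μL total → factor 1280/80 = 16
Step 2: 1000 μL + 4 mL = 5000 μL total → factor 5000/1000 = 5
Step 3: unknown factor x
Step 4: 75 μL brought to 0.45 mL → factor 450/75 = 6
Step 5: 15-fold → factor 15
Product of known-step factors = 7200
Overall factor = 2.40 mM / (0.0208 μM) = 1.1538 × 10^5
x = 1.1538 × 10^5 / 7200 = 16.0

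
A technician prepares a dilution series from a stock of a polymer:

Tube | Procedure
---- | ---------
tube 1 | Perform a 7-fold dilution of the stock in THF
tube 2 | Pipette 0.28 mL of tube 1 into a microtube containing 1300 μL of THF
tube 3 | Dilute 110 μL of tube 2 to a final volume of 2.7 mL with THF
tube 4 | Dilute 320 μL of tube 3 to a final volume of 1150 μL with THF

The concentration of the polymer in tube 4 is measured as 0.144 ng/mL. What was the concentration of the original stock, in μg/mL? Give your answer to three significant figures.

0.502 μg/mL

Step 1: 7-fold → factor 7
Step 2: 0.28 mL + 1300 μL = 1.58 mL total → factor 1.58/0.28 = 5.6429
Step 3: 110 μL brought to 2.7 mL → factor 2700/110 = 24.545
Step 4: 320 μL brought to 1150 μL → factor 1150/320 = 3.5938
Overall dilution factor = 7 × 5.6429 × 24.545 × 3.5938 = 3484.3
Stock = 0.144 ng/mL × 3484.3 = 501.7 ng/mL = 0.502 μg/mL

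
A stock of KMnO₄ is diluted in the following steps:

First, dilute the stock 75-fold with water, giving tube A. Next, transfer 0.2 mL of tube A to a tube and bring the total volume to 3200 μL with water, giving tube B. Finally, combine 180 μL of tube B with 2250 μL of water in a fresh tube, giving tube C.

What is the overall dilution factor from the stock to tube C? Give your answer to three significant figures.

1.62 × 10^4

Step 1: 75-fold → factor 75
Step 2: 0.2 mL brought to 3200 μL → factor 3.2/0.2 = 16
Step 3: 180 μL + 2250 μL = 2430 μL total → factor 2430/180 = 13.5
Overall dilution factor = 75 × 16 × 13.5 = 16200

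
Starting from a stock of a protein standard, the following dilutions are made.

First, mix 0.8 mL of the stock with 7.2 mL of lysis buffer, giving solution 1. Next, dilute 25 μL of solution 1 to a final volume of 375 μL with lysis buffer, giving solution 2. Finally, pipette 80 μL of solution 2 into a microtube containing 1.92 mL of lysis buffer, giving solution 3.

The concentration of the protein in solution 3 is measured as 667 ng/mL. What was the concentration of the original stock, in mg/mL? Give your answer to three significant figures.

2.50 mg/mL

Step 1: 0.8 mL + 7.2 mL = 8 mL total → factor 8/0.8 = 10
Step 2: 25 μL brought to 375 μL → factor 375/25 = 15
Step 3: 80 μL + 1.92 mL = 2000 μL total → factor 2000/80 = 25
Overall dilution factor = 10 × 15 × 25 = 3750
Stock = 667 ng/mL × 3750 = 2.501 × 10^6 ng/mL = 2.50 mg/mL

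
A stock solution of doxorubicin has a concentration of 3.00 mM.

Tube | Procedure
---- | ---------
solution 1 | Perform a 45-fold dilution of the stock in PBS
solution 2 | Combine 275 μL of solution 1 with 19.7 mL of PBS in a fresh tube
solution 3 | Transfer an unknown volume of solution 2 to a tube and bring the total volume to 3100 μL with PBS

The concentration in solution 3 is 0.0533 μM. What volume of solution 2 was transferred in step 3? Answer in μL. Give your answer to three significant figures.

180 μL

Step 1: 45-fold → factor 45
Step 2: 275 μL + 19.7 mL = 19975 μL total → factor 19975/275 = 72.636
Step 3: v brought to 3100 μL → factor = 3100 μL/v
Product of known-step factors = 3268.6
Overall factor = 3.00 mM / (0.0533 μM) = 56285
Step-3 factor = 56285 / 3268.6 = 17.22
v = 3100 μL / 17.22 = 180 μL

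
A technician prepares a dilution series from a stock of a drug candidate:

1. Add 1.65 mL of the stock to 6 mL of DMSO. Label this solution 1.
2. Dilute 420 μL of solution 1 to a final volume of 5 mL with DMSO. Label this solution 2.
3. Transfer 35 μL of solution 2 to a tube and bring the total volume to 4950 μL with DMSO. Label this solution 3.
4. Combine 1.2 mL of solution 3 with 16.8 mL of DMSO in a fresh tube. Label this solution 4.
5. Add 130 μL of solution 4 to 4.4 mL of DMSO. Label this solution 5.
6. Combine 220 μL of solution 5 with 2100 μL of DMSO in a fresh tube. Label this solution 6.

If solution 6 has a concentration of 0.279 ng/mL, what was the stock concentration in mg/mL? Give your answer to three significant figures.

12.0 mg/mL

Step 1: 1.65 mL + 6 mL = 7.65 mL total → factor 7.65/1.65 = 4.6364
Step 2: 420 μL brought to 5 mL → factor 5000/420 = 11.905
Step 3: 35 μL brought to 4950 μL → factor 4950/35 = 141.43
Step 4: 1.2 mL + 16.8 mL = 18 mL total → factor 18/1.2 = 15
Step 5: 130 μL + 4.4 mL = 4530 μL total → factor 4530/130 = 34.846
Step 6: 220 μL + 2100 μL = 2320 μL total → factor 2320/220 = 10.545
Overall dilution factor = 4.6364 × 11.905 × 141.43 × 15 × 34.846 × 10.545 = 4.3028 × 10^7
Stock = 0.279 ng/mL × 4.3028 × 10^7 = 1.200 × 10^7 ng/mL = 12.0 mg/mL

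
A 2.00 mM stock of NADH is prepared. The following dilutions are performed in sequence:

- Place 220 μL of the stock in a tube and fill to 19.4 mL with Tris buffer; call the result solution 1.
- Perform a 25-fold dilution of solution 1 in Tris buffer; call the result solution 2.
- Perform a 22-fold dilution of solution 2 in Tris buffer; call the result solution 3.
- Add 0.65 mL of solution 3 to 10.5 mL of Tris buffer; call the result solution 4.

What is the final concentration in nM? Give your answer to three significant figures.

2.40 nM

Step 1: 220 μL brought to 19.4 mL → factor 19400/220 = 88.182
Step 2: 25-fold → factor 25
Step 3: 22-fold → factor 22
Step 4: 0.65 mL + 10.5 mL = 11.15 mL total → factor 11.15/0.65 = 17.154
Overall dilution factor = 88.182 × 25 × 22 × 17.154 = 8.3196 × 10^5
Final = 2.00 mM / 8.3196 × 10^5 = 2.404 × 10^-6 mM = 2.40 nM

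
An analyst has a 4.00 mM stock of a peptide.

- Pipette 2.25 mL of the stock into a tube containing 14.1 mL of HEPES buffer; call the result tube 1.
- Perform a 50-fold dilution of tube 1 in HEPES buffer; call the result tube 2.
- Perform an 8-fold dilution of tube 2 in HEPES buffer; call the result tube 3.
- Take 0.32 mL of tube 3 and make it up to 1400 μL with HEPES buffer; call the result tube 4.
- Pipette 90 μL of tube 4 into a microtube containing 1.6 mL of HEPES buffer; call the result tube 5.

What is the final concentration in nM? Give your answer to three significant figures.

Step 1: 2.25 mL + 14.1 mL = 16.35 mL total → factor 16.35/2.25 = 7.2667
Step 2: 50-fold → factor 50
Step 3: 8-fold → factor 8
Step 4: 0.32 mL brought to 1400 μL → factor 1.4/0.32 = 4.375
Step 5: 90 μL + 1.6 mL = 1690 μL total → factor 1690/90 = 18.778
Overall dilution factor = 7.2667 × 50 × 8 × 4.375 × 18.778 = 2.3879 × 10^5
Final = 4.00 mM / 2.3879 × 10^5 = 1.675 × 10^-5 mM = 16.8 nM

16.8 nM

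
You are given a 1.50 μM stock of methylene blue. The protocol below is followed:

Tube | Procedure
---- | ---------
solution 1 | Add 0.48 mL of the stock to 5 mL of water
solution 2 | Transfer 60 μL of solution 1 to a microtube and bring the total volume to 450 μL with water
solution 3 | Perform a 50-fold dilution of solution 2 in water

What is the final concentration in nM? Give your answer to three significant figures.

0.350 nM

Step 1: 0.48 mL + 5 mL = 5.48 mL total → factor 5.48/0.48 = 11.417
Step 2: 60 μL brought to 450 μL → factor 450/60 = 7.5
Step 3: 50-fold → factor 50
Overall dilution factor = 11.417 × 7.5 × 50 = 4281.2
Final = 1.50 μM / 4281.2 = 0.0003504 μM = 0.350 nM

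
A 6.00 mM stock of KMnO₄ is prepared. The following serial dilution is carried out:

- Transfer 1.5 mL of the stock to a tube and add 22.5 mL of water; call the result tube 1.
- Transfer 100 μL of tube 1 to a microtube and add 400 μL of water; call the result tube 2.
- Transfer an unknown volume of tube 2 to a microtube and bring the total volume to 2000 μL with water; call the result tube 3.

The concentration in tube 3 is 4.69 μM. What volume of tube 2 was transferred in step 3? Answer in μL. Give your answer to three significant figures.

125 μL

Step 1: 1.5 mL + 22.5 mL = 24 mL total → factor 24/1.5 = 16
Step 2: 100 μL + 400 μL = 500 μL total → factor 500/100 = 5
Step 3: v brought to 2000 μL → factor = 2000 μL/v
Product of known-step factors = 80
Overall factor = 6.00 mM / (4.69 μM) = 1279.3
Step-3 factor = 1279.3 / 80 = 15.991
v = 2000 μL / 15.991 = 125 μL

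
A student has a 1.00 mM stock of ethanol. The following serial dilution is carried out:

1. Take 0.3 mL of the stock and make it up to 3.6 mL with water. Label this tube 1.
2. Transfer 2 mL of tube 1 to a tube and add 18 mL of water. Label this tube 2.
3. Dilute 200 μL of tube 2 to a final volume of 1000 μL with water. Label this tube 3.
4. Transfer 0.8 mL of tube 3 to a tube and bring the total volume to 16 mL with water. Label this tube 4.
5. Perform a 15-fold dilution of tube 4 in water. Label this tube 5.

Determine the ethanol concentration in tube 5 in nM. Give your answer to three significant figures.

Step 1: 0.3 mL brought to 3.6 mL → factor 3.6/0.3 = 12
Step 2: 2 mL + 18 mL = 20 mL total → factor 20/2 = 10
Step 3: 200 μL brought to 1000 μL → factor 1000/200 = 5
Step 4: 0.8 mL brought to 16 mL → factor 16/0.8 = 20
Step 5: 15-fold → factor 15
Overall dilution factor = 12 × 10 × 5 × 20 × 15 = 1.8 × 10^5
Final = 1.00 mM / 1.8 × 10^5 = 5.556 × 10^-6 mM = 5.56 nM

5.56 nM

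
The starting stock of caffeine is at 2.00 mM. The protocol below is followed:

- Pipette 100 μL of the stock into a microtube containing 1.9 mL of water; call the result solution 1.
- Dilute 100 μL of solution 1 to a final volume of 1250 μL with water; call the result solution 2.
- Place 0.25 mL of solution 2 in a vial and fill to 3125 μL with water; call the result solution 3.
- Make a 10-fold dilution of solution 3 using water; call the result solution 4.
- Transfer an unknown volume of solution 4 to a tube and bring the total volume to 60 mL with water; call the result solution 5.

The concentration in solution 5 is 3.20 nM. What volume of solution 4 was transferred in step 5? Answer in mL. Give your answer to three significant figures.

Step 1: 100 μL + 1.9 mL = 2000 μL total → factor 2000/100 = 20
Step 2: 100 μL brought to 1250 μL → factor 1250/100 = 12.5
Step 3: 0.25 mL brought to 3125 μL → factor 3.125/0.25 = 12.5
Step 4: 10-fold → factor 10
Step 5: v brought to 60 mL → factor = 60 mL/v
Product of known-step factors = 31250
Overall factor = 2.00 mM / (3.20 nM) = 6.25 × 10^5
Step-5 factor = 6.25 × 10^5 / 31250 = 20
v = 60 mL / 20 = 3.00 mL

3.00 mL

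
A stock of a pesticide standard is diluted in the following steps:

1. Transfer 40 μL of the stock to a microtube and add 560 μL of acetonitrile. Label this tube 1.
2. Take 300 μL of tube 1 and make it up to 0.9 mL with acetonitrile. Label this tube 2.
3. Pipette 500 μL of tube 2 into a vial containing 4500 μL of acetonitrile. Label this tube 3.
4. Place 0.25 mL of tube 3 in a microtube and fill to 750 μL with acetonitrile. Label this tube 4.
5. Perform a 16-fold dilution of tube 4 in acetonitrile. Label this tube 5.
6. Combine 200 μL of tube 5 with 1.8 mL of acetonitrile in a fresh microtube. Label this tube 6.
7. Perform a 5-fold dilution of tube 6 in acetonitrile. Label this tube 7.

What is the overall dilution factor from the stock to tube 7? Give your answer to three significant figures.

1.08 × 10^6

Step 1: 40 μL + 560 μL = 600 μL total → factor 600/40 = 15
Step 2: 300 μL brought to 0.9 mL → factor 900/300 = 3
Step 3: 500 μL + 4500 μL = 5000 μL total → factor 5000/500 = 10
Step 4: 0.25 mL brought to 750 μL → factor 0.75/0.25 = 3
Step 5: 16-fold → factor 16
Step 6: 200 μL + 1.8 mL = 2000 μL total → factor 2000/200 = 10
Step 7: 5-fold → factor 5
Overall dilution factor = 15 × 3 × 10 × 3 × 16 × 10 × 5 = 1.08 × 10^6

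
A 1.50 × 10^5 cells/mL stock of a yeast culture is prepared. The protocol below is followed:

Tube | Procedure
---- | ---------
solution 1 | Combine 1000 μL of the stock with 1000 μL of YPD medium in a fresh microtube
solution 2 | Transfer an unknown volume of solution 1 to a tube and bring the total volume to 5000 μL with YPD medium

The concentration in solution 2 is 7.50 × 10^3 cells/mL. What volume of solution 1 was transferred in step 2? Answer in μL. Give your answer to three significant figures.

500 μL

Step 1: 1000 μL + 1000 μL = 2000 μL total → factor 2000/1000 = 2
Step 2: v brought to 5000 μL → factor = 5000 μL/v
Product of known-step factors = 2
Overall factor = 1.50 × 10^5 cells/mL / (7.50 × 10^3 cells/mL) = 20
Step-2 factor = 20 / 2 = 10
v = 5000 μL / 10 = 500 μL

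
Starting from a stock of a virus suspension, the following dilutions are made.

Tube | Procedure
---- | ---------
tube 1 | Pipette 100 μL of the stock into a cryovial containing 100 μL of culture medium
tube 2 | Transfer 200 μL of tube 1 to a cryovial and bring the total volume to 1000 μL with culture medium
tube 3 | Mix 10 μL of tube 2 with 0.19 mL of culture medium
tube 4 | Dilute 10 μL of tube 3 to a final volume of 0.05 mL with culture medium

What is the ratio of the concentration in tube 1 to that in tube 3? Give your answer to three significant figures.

Step 1: 100 μL + 100 μL = 200 μL total → factor 200/100 = 2
Step 2: 200 μL brought to 1000 μL → factor 1000/200 = 5
Step 3: 10 μL + 0.19 mL = 200 μL total → factor 200/10 = 20
Dilution factor to tube 1 = 2; to tube 3 = 200
[tube 1]/[tube 3] = (factor to tube 3)/(factor to tube 1) = 200/2 = 100

100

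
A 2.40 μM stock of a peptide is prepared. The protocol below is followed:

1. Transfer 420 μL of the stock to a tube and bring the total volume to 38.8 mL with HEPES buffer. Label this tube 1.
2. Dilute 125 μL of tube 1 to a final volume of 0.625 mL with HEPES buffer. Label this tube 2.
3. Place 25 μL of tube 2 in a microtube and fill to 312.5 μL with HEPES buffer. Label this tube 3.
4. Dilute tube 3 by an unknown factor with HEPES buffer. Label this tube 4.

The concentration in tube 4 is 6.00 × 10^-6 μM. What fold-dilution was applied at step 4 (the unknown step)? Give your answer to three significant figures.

Step 1: 420 μL brought to 38.8 mL → factor 38800/420 = 92.381
Step 2: 125 μL brought to 0.625 mL → factor 625/125 = 5
Step 3: 25 μL brought to 312.5 μL → factor 312.5/25 = 12.5
Step 4: unknown factor x
Product of known-step factors = 5773.8
Overall factor = 2.40 μM / (6.00 × 10^-6 μM) = 4 × 10^5
x = 4 × 10^5 / 5773.8 = 69.3

69.3-fold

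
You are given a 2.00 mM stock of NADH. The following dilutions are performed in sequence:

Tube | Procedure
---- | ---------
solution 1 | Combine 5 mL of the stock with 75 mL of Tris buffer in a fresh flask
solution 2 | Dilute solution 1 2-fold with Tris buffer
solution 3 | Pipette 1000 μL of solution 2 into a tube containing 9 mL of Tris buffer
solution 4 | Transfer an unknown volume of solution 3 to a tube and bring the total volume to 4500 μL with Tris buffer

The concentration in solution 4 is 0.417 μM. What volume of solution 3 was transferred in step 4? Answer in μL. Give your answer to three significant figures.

300 μL

Step 1: 5 mL + 75 mL = 80 mL total → factor 80/5 = 16
Step 2: 2-fold → factor 2
Step 3: 1000 μL + 9 mL = 10000 μL total → factor 10000/1000 = 10
Step 4: v brought to 4500 μL → factor = 4500 μL/v
Product of known-step factors = 320
Overall factor = 2.00 mM / (0.417 μM) = 4796.2
Step-4 factor = 4796.2 / 320 = 14.988
v = 4500 μL / 14.988 = 300 μL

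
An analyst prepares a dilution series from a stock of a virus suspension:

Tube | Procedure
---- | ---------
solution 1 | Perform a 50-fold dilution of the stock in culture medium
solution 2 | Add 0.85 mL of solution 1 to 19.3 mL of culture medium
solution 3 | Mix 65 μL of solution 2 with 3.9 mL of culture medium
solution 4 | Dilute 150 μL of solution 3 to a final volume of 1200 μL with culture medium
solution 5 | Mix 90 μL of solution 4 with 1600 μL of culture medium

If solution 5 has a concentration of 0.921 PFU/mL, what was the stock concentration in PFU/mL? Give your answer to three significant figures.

1.00 × 10^7 PFU/mL

Step 1: 50-fold → factor 50
Step 2: 0.85 mL + 19.3 mL = 20.15 mL total → factor 20.15/0.85 = 23.706
Step 3: 65 μL + 3.9 mL = 3965 μL total → factor 3965/65 = 61
Step 4: 150 μL brought to 1200 μL → factor 1200/150 = 8
Step 5: 90 μL + 1600 μL = 1690 μL total → factor 1690/90 = 18.778
Overall dilution factor = 50 × 23.706 × 61 × 8 × 18.778 = 1.0862 × 10^7
Stock = 0.921 PFU/mL × 1.0862 × 10^7 = 1.00 × 10^7 PFU/mL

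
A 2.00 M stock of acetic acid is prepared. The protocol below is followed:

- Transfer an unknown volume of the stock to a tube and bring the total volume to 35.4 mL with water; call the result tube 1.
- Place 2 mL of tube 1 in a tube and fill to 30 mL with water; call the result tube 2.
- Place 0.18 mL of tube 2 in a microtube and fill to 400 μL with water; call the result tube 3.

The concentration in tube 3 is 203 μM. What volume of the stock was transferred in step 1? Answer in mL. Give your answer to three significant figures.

0.120 mL

Step 1: v brought to 35.4 mL → factor = 35.4 mL/v
Step 2: 2 mL brought to 30 mL → factor 30/2 = 15
Step 3: 0.18 mL brought to 400 μL → factor 0.4/0.18 = 2.2222
Product of known-step factors = 33.333
Overall factor = 2.00 M / (203 μM) = 9852.2
Step-1 factor = 9852.2 / 33.333 = 295.57
v = 35.4 mL / 295.57 = 0.120 mL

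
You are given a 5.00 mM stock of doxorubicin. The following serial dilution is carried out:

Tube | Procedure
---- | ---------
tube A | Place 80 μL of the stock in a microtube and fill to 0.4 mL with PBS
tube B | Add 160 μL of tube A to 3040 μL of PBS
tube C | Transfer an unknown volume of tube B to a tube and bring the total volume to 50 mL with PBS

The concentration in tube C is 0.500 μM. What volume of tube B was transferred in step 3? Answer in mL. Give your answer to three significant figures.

Step 1: 80 μL brought to 0.4 mL → factor 400/80 = 5
Step 2: 160 μL + 3040 μL = 3200 μL total → factor 3200/160 = 20
Step 3: v brought to 50 mL → factor = 50 mL/v
Product of known-step factors = 100
Overall factor = 5.00 mM / (0.500 μM) = 10000
Step-3 factor = 10000 / 100 = 100
v = 50 mL / 100 = 0.500 mL

0.500 mL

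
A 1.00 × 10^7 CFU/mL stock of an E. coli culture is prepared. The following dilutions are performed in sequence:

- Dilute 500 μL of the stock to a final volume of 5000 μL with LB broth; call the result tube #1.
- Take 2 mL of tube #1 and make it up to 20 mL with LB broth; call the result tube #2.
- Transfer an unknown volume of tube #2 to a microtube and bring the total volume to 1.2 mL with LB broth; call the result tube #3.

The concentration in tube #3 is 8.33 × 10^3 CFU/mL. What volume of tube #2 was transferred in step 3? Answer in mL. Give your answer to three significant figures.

Step 1: 500 μL brought to 5000 μL → factor 5000/500 = 10
Step 2: 2 mL brought to 20 mL → factor 20/2 = 10
Step 3: v brought to 1.2 mL → factor = 1.2 mL/v
Product of known-step factors = 100
Overall factor = 1.00 × 10^7 CFU/mL / (8.33 × 10^3 CFU/mL) = 1200.5
Step-3 factor = 1200.5 / 100 = 12.005
v = 1.2 mL / 12.005 = 0.100 mL

0.100 mL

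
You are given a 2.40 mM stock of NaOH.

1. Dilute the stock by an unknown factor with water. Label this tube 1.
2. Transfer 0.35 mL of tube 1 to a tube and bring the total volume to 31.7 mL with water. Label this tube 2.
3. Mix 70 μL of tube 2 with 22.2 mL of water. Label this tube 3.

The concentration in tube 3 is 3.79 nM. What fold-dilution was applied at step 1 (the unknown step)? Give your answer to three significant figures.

22.0-fold

Step 1: unknown factor x
Step 2: 0.35 mL brought to 31.7 mL → factor 31.7/0.35 = 90.571
Step 3: 70 μL + 22.2 mL = 22270 μL total → factor 22270/70 = 318.14
Product of known-step factors = 28815
Overall factor = 2.40 mM / (3.79 nM) = 6.3325 × 10^5
x = 6.3325 × 10^5 / 28815 = 22.0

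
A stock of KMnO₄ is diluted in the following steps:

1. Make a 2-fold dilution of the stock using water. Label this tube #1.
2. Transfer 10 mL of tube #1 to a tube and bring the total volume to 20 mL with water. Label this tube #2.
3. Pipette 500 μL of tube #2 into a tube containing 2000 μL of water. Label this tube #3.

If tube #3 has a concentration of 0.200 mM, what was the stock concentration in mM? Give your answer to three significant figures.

Step 1: 2-fold → factor 2
Step 2: 10 mL brought to 20 mL → factor 20/10 = 2
Step 3: 500 μL + 2000 μL = 2500 μL total → factor 2500/500 = 5
Overall dilution factor = 2 × 2 × 5 = 20
Stock = 0.200 mM × 20 = 4.00 mM

4.00 mM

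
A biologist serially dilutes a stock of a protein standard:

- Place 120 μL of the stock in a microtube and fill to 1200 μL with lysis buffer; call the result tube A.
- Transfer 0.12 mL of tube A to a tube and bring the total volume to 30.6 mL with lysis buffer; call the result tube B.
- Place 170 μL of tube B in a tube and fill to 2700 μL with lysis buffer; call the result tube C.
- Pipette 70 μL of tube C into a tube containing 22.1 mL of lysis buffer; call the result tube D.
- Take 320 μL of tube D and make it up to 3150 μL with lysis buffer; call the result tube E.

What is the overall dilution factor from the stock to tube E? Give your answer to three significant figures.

1.26 × 10^8

Step 1: 120 μL brought to 1200 μL → factor 1200/120 = 10
Step 2: 0.12 mL brought to 30.6 mL → factor 30.6/0.12 = 255
Step 3: 170 μL brought to 2700 μL → factor 2700/170 = 15.882
Step 4: 70 μL + 22.1 mL = 22170 μL total → factor 22170/70 = 316.71
Step 5: 320 μL brought to 3150 μL → factor 3150/320 = 9.8438
Overall dilution factor = 10 × 255 × 15.882 × 316.71 × 9.8438 = 1.2627 × 10^8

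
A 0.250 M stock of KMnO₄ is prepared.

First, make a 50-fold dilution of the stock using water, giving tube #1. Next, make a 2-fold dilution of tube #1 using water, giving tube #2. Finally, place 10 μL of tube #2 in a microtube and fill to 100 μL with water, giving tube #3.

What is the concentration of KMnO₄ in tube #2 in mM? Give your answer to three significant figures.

2.50 mM

Step 1: 50-fold → factor 50
Step 2: 2-fold → factor 2
Dilution factor through tube #2 = 50 × 2 = 100
[tube #2] = 0.250 M / 100 = 0.002500 M = 2.50 mM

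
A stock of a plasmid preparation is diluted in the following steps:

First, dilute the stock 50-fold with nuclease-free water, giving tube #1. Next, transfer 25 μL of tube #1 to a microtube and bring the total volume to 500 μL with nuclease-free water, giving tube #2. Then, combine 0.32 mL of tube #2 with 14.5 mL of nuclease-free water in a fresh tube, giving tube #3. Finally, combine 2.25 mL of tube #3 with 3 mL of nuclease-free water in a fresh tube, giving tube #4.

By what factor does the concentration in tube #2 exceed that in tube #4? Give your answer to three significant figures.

108

Step 1: 50-fold → factor 50
Step 2: 25 μL brought to 500 μL → factor 500/25 = 20
Step 3: 0.32 mL + 14.5 mL = 14.82 mL total → factor 14.82/0.32 = 46.312
Step 4: 2.25 mL + 3 mL = 5.25 mL total → factor 5.25/2.25 = 2.3333
Dilution factor to tube #2 = 1000; to tube #4 = 1.0806 × 10^5
[tube #2]/[tube #4] = (factor to tube #4)/(factor to tube #2) = 1.0806 × 10^5/1000 = 108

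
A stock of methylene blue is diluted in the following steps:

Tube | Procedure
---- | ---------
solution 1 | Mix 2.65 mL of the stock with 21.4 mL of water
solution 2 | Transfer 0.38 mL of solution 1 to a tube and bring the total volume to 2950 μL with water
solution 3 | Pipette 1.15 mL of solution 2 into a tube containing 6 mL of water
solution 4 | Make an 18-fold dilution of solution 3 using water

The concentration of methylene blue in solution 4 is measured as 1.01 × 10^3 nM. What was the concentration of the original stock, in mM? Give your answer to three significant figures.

7.96 mM

Step 1: 2.65 mL + 21.4 mL = 24.05 mL total → factor 24.05/2.65 = 9.0755
Step 2: 0.38 mL brought to 2950 μL → factor 2.95/0.38 = 7.7632
Step 3: 1.15 mL + 6 mL = 7.15 mL total → factor 7.15/1.15 = 6.2174
Step 4: 18-fold → factor 18
Overall dilution factor = 9.0755 × 7.7632 × 6.2174 × 18 = 7884.8
Stock = 1.01 × 10^3 nM × 7884.8 = 7.964 × 10^6 nM = 7.96 mM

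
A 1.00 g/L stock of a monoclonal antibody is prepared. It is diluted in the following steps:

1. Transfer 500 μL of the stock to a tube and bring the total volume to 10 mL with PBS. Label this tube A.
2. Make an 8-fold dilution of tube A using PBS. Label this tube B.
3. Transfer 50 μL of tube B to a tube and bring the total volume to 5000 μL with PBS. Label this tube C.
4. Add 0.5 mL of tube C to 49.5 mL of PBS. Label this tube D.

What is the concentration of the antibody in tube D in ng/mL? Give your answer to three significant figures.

Step 1: 500 μL brought to 10 mL → factor 10000/500 = 20
Step 2: 8-fold → factor 8
Step 3: 50 μL brought to 5000 μL → factor 5000/50 = 100
Step 4: 0.5 mL + 49.5 mL = 50 mL total → factor 50/0.5 = 100
Overall dilution factor = 20 × 8 × 100 × 100 = 1.6 × 10^6
Final = 1.00 g/L / 1.6 × 10^6 = 6.250 × 10^-7 g/L = 0.625 ng/mL

0.625 ng/mL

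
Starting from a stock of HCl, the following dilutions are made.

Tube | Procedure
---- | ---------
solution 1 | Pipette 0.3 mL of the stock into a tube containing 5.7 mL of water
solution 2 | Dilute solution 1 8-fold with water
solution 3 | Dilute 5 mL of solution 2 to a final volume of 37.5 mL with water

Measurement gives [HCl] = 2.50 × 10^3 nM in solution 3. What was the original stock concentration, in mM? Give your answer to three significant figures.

3.00 mM

Step 1: 0.3 mL + 5.7 mL = 6 mL total → factor 6/0.3 = 20
Step 2: 8-fold → factor 8
Step 3: 5 mL brought to 37.5 mL → factor 37.5/5 = 7.5
Overall dilution factor = 20 × 8 × 7.5 = 1200
Stock = 2.50 × 10^3 nM × 1200 = 3.000 × 10^6 nM = 3.00 mM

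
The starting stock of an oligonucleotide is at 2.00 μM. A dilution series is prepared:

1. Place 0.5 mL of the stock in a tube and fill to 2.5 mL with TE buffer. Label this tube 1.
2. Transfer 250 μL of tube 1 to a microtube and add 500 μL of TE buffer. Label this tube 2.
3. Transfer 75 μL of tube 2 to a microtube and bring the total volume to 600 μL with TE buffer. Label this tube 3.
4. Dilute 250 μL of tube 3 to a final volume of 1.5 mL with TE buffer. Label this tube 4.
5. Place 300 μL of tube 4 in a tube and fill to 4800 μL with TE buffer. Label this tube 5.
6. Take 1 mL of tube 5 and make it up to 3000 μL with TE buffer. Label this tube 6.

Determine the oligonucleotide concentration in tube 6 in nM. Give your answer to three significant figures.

Step 1: 0.5 mL brought to 2.5 mL → factor 2.5/0.5 = 5
Step 2: 250 μL + 500 μL = 750 μL total → factor 750/250 = 3
Step 3: 75 μL brought to 600 μL → factor 600/75 = 8
Step 4: 250 μL brought to 1.5 mL → factor 1500/250 = 6
Step 5: 300 μL brought to 4800 μL → factor 4800/300 = 16
Step 6: 1 mL brought to 3000 μL → factor 3/1 = 3
Overall dilution factor = 5 × 3 × 8 × 6 × 16 × 3 = 34560
Final = 2.00 μM / 34560 = 5.787 × 10^-5 μM = 0.0579 nM

0.0579 nM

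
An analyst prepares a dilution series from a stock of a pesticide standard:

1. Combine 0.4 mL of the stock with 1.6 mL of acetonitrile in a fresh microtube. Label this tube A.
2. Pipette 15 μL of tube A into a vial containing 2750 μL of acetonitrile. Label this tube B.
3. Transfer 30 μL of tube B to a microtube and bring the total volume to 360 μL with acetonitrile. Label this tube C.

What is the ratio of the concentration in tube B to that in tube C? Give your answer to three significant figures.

12.0

Step 1: 0.4 mL + 1.6 mL = 2 mL total → factor 2/0.4 = 5
Step 2: 15 μL + 2750 μL = 2765 μL total → factor 2765/15 = 184.33
Step 3: 30 μL brought to 360 μL → factor 360/30 = 12
Dilution factor to tube B = 921.67; to tube C = 11060
[tube B]/[tube C] = (factor to tube C)/(factor to tube B) = 11060/921.67 = 12.0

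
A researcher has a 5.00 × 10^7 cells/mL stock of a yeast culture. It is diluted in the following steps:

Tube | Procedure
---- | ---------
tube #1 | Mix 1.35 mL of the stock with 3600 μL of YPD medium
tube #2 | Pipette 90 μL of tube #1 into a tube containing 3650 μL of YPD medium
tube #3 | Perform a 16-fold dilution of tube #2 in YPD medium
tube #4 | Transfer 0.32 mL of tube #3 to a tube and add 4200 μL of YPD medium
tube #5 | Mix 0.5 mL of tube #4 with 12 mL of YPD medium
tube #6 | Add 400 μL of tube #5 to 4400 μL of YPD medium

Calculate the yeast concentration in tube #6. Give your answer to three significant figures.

Step 1: 1.35 mL + 3600 μL = 4.95 mL total → factor 4.95/1.35 = 3.6667
Step 2: 90 μL + 3650 μL = 3740 μL total → factor 3740/90 = 41.556
Step 3: 16-fold → factor 16
Step 4: 0.32 mL + 4200 μL = 4.52 mL total → factor 4.52/0.32 = 14.125
Step 5: 0.5 mL + 12 mL = 12.5 mL total → factor 12.5/0.5 = 25
Step 6: 400 μL + 4400 μL = 4800 μL total → factor 4800/400 = 12
Dilution factor through tube #6 = 3.6667 × 41.556 × 16 × 14.125 × 25 × 12 = 1.0331 × 10^7
[tube #6] = 5.00 × 10^7 cells/mL / 1.0331 × 10^7 = 4.84 cells/mL

4.84 cells/mL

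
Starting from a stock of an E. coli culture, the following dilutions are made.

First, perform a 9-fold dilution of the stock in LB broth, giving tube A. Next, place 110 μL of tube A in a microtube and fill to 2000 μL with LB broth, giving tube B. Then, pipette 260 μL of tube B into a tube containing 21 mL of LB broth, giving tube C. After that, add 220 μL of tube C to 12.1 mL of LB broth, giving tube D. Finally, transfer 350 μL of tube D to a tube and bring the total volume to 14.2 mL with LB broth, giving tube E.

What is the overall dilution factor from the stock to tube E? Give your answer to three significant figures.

Step 1: 9-fold → factor 9
Step 2: 110 μL brought to 2000 μL → factor 2000/110 = 18.182
Step 3: 260 μL + 21 mL = 21260 μL total → factor 21260/260 = 81.769
Step 4: 220 μL + 12.1 mL = 12320 μL total → factor 12320/220 = 56
Step 5: 350 μL brought to 14.2 mL → factor 14200/350 = 40.571
Overall dilution factor = 9 × 18.182 × 81.769 × 56 × 40.571 = 3.04 × 10^7

3.04 × 10^7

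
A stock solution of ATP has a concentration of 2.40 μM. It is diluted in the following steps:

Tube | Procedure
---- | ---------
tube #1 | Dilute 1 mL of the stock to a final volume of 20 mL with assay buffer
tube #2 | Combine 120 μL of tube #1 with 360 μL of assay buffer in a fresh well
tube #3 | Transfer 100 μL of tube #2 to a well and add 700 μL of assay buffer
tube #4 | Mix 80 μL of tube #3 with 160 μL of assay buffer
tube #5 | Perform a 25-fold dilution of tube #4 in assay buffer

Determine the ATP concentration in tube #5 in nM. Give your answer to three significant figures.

Step 1: 1 mL brought to 20 mL → factor 20/1 = 20
Step 2: 120 μL + 360 μL = 480 μL total → factor 480/120 = 4
Step 3: 100 μL + 700 μL = 800 μL total → factor 800/100 = 8
Step 4: 80 μL + 160 μL = 240 μL total → factor 240/80 = 3
Step 5: 25-fold → factor 25
Overall dilution factor = 20 × 4 × 8 × 3 × 25 = 48000
Final = 2.40 μM / 48000 = 5.000 × 10^-5 μM = 0.0500 nM

0.0500 nM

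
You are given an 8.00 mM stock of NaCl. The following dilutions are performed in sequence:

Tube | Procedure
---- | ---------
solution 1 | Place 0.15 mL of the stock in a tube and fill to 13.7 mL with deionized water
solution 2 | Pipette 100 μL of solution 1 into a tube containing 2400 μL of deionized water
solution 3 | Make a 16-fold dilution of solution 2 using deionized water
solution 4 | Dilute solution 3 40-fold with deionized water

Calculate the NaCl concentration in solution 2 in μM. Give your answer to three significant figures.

3.50 μM

Step 1: 0.15 mL brought to 13.7 mL → factor 13.7/0.15 = 91.333
Step 2: 100 μL + 2400 μL = 2500 μL total → factor 2500/100 = 25
Dilution factor through solution 2 = 91.333 × 25 = 2283.3
[solution 2] = 8.00 mM / 2283.3 = 0.003504 mM = 3.50 μM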